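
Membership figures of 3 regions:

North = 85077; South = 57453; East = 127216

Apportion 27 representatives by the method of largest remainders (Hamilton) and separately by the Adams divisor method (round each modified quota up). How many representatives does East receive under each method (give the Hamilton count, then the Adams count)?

13 and 12

Hamilton: North 8, South 6, East 13.
Adams: North 9, South 6, East 12.
East gets 13 under Hamilton and 12 under Adams.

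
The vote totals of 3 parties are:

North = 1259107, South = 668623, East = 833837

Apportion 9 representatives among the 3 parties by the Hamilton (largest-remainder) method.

Standard divisor: 2761567 ÷ 9 ≈ 306840.778.
Standard quotas: North 4.1035, South 2.1791, East 2.7175.
Lower quotas: North 4, South 2, East 2 (sum 8, leaving 1 seat).
Remainders in descending order: East 0.7175, South 0.1791, North 0.1035.
The surplus seat goes to East.

North=4; South=2; East=3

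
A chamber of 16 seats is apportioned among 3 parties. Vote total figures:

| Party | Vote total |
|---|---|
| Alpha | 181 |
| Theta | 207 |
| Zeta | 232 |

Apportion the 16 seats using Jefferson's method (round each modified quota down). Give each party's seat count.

Standard divisor 620/16 ≈ 38.75; standard quotas: Alpha 4.671, Theta 5.342, Zeta 5.987.
Rounding down gives 4, 5, 5 = 14 seats, so the divisor must be adjusted.
With modified divisor 35: modified quotas Alpha 5.171, Theta 5.914, Zeta 6.629.
Rounding down: Alpha 5, Theta 5, Zeta 6 (total 16).

Alpha 5, Theta 5, Zeta 6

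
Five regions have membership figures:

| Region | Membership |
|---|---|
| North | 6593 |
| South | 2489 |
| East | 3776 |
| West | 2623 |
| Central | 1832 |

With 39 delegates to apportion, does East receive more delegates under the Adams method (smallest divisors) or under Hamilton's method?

Adams

Adams: North 14, South 6, East 9, West 6, Central 4.
Hamilton: North 15, South 6, East 8, West 6, Central 4.
East gets 9 under Adams and 8 under Hamilton.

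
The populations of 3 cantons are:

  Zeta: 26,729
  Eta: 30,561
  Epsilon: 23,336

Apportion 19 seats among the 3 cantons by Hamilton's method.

Standard divisor: 80626 ÷ 19 ≈ 4243.474.
Standard quotas: Zeta 6.2988, Eta 7.2019, Epsilon 5.4993.
Lower quotas: Zeta 6, Eta 7, Epsilon 5 (sum 18, leaving 1 seat).
Remainders in descending order: Epsilon 0.4993, Zeta 0.2988, Eta 0.2019.
Largest remainder: Epsilon receives the extra seat.

Zeta=6; Eta=7; Epsilon=6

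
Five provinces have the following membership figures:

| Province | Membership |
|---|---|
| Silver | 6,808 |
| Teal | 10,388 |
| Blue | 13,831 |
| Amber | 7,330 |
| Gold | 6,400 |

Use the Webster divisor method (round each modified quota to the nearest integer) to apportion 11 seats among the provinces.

Silver 2; Teal 2; Blue 3; Amber 2; Gold 2

Standard divisor 44757/11 ≈ 4068.818; standard quotas: Silver 1.673, Teal 2.553, Blue 3.399, Amber 1.802, Gold 1.573.
Rounding to the nearest integer gives 2, 3, 3, 2, 2 = 12 seats, so the divisor must be adjusted.
With modified divisor 4200: modified quotas Silver 1.621, Teal 2.473, Blue 3.293, Amber 1.745, Gold 1.524.
Rounding to the nearest integer: Silver 2, Teal 2, Blue 3, Amber 2, Gold 2 (total 11).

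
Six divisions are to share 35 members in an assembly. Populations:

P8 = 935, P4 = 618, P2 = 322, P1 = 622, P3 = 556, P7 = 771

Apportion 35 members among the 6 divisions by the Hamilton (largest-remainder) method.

P8=8, P4=6, P2=3, P1=6, P3=5, P7=7

The standard divisor is 3824/35 ≈ 109.257.
Standard quotas: P8 8.558, P4 5.656, P2 2.947, P1 5.693, P3 5.089, P7 7.057.
Lower quotas: P8 8, P4 5, P2 2, P1 5, P3 5, P7 7 (sum 32, leaving 3 seats).
Remainders in descending order: P2 0.947, P1 0.693, P4 0.656, P8 0.558, P3 0.089, P7 0.057.
Largest remainders: P2, P1, P4 receive the extra seats.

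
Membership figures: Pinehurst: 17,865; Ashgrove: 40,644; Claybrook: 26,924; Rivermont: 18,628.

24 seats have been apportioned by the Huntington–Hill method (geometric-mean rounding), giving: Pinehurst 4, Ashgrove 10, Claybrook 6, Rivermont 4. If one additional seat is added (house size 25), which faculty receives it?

Priority for the next seat is population ÷ (√(s·(s+1))).
Priorities: Pinehurst 3994.735, Ashgrove 3875.253, Claybrook 4154.463, Rivermont 4165.347.
Highest priority: Rivermont.

Rivermont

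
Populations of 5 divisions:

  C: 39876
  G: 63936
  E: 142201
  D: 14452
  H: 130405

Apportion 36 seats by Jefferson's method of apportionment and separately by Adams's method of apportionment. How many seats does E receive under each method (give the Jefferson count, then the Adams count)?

Jefferson: C 3, G 6, E 14, D 1, H 12.
Adams: C 4, G 6, E 12, D 2, H 12.
E gets 14 under Jefferson and 12 under Adams.

14 and 12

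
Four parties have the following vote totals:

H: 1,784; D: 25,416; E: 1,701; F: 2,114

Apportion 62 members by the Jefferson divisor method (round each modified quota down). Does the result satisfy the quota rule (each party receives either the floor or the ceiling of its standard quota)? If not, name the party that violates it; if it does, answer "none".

D

Standard quotas: H 3.566, D 50.807, E 3.400, F 4.226.
Jefferson allocation: H 3, D 52, E 3, F 4.
D has quota 50.807 (lower 50, upper 51) but receives 52 — outside the quota interval.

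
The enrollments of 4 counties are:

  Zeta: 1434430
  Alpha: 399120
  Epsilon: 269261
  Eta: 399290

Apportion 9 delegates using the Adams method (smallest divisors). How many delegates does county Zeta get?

4

Standard divisor 2502101/9 ≈ 278011.222; standard quotas: Zeta 5.160, Alpha 1.436, Epsilon 0.969, Eta 1.436.
Rounding up gives 6, 2, 1, 2 = 11 seats, so the divisor must be adjusted.
With modified divisor 378900: modified quotas Zeta 3.786, Alpha 1.053, Epsilon 0.711, Eta 1.054.
Rounding up: Zeta 4, Alpha 2, Epsilon 1, Eta 2 (total 9).
Zeta receives 4.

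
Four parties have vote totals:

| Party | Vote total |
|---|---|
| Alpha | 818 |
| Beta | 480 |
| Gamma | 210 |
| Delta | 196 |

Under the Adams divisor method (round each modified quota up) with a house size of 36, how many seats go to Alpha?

Standard divisor 1704/36 ≈ 47.333; standard quotas: Alpha 17.282, Beta 10.141, Gamma 4.437, Delta 4.141.
Rounding up gives 18, 11, 5, 5 = 39 seats, so the divisor must be adjusted.
With modified divisor 50: modified quotas Alpha 16.360, Beta 9.600, Gamma 4.200, Delta 3.920.
Rounding up: Alpha 17, Beta 10, Gamma 5, Delta 4 (total 36).
Alpha receives 17.

17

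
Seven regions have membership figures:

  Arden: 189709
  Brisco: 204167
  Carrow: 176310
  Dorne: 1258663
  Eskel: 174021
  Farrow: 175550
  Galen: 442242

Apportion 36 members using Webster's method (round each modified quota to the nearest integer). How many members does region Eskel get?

Standard divisor 2620662/36 ≈ 72796.167; standard quotas: Arden 2.606, Brisco 2.805, Carrow 2.422, Dorne 17.290, Eskel 2.391, Farrow 2.412, Galen 6.075.
Rounding to the nearest integer gives 3, 3, 2, 17, 2, 2, 6 = 35 seats, so the divisor must be adjusted.
With modified divisor 71200: modified quotas Arden 2.664, Brisco 2.868, Carrow 2.476, Dorne 17.678, Eskel 2.444, Farrow 2.466, Galen 6.211.
Rounding to the nearest integer: Arden 3, Brisco 3, Carrow 2, Dorne 18, Eskel 2, Farrow 2, Galen 6 (total 36).
Eskel receives 2.

2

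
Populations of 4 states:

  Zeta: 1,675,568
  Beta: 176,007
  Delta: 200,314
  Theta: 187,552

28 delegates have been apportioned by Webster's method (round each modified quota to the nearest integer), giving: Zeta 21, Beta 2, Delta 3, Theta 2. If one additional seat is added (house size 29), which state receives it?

Priority for the next seat is population ÷ (current seats + 0.5).
Priorities: Zeta 77933.395, Beta 70402.800, Delta 57232.571, Theta 75020.800.
Highest priority: Zeta.

Zeta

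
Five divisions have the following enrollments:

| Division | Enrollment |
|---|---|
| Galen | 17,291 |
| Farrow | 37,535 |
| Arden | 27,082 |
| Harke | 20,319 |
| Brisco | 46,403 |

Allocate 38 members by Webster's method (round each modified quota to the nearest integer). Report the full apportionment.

Galen=4, Farrow=10, Arden=7, Harke=5, Brisco=12

Standard divisor 148630/38 ≈ 3911.316; standard quotas: Galen 4.421, Farrow 9.597, Arden 6.924, Harke 5.195, Brisco 11.864.
Rounding to the nearest integer gives Galen 4, Farrow 10, Arden 7, Harke 5, Brisco 12 — total 38, matching the house size, so no adjustment is needed.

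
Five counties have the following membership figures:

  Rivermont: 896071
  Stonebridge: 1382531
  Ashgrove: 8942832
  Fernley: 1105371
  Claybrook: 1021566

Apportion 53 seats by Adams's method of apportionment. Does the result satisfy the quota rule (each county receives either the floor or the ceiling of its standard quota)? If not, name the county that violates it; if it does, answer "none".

Ashgrove

Standard quotas: Rivermont 3.558, Stonebridge 5.489, Ashgrove 35.508, Fernley 4.389, Claybrook 4.056.
Adams allocation: Rivermont 4, Stonebridge 6, Ashgrove 34, Fernley 5, Claybrook 4.
Ashgrove has quota 35.508 (lower 35, upper 36) but receives 34 — outside the quota interval.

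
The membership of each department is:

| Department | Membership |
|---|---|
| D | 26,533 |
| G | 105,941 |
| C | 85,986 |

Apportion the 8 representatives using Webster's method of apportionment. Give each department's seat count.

D=1, G=4, C=3

Standard divisor 218460/8 ≈ 27307.5; standard quotas: D 0.972, G 3.880, C 3.149.
Rounding to the nearest integer gives D 1, G 4, C 3 — total 8, matching the house size, so no adjustment is needed.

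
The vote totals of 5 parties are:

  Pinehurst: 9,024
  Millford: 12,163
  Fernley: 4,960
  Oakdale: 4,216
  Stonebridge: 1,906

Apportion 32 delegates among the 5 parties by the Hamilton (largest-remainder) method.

Total 32269; standard divisor 32269/32 ≈ 1008.406.
Standard quotas: Pinehurst 8.9488, Millford 12.0616, Fernley 4.9187, Oakdale 4.1809, Stonebridge 1.8901.
Lower quotas: Pinehurst 8, Millford 12, Fernley 4, Oakdale 4, Stonebridge 1 (sum 29, leaving 3 seats).
Remainders in descending order: Pinehurst 0.9488, Fernley 0.9187, Stonebridge 0.8901, Oakdale 0.1809, Millford 0.0616.
Largest remainders: Pinehurst, Fernley, Stonebridge receive the extra seats.

Pinehurst=9, Millford=12, Fernley=5, Oakdale=4, Stonebridge=2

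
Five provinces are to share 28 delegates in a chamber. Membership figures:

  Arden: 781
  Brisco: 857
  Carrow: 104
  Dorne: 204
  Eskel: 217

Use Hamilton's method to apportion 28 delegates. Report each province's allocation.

Arden 10, Brisco 11, Carrow 1, Dorne 3, Eskel 3

The standard divisor is 2163/28 ≈ 77.25.
Standard quotas: Arden 10.110, Brisco 11.094, Carrow 1.346, Dorne 2.641, Eskel 2.809.
Lower quotas: Arden 10, Brisco 11, Carrow 1, Dorne 2, Eskel 2 (sum 26, leaving 2 seats).
Remainders in descending order: Eskel 0.809, Dorne 0.641, Carrow 0.346, Arden 0.110, Brisco 0.094.
The surplus seats go to Eskel, Dorne.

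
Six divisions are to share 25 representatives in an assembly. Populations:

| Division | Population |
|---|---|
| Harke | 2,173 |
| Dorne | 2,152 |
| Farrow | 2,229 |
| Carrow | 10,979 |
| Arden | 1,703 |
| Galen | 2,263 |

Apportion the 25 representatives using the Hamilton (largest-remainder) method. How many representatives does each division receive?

Harke=2, Dorne=2, Farrow=3, Carrow=13, Arden=2, Galen=3

Total 21499; standard divisor 21499/25 ≈ 859.96.
Standard quotas: Harke 2.5269, Dorne 2.5024, Farrow 2.5920, Carrow 12.7669, Arden 1.9803, Galen 2.6315.
Lower quotas: Harke 2, Dorne 2, Farrow 2, Carrow 12, Arden 1, Galen 2 (sum 21, leaving 4 seats).
Remainders in descending order: Arden 0.9803, Carrow 0.7669, Galen 0.6315, Farrow 0.5920, Harke 0.5269, Dorne 0.5024.
The surplus seats go to Arden, Carrow, Galen, Farrow.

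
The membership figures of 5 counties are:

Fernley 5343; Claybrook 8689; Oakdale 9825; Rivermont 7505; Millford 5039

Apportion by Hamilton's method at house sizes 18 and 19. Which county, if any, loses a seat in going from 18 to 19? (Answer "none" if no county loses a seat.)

none

At 18 seats: Fernley 3, Claybrook 4, Oakdale 5, Rivermont 4, Millford 2.
At 19 seats: Fernley 3, Claybrook 4, Oakdale 5, Rivermont 4, Millford 3.
No county's allocation decreased.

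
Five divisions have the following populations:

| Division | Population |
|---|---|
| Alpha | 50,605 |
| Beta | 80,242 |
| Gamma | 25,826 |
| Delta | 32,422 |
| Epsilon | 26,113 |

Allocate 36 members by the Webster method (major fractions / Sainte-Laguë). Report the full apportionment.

Standard divisor 215208/36 ≈ 5978; standard quotas: Alpha 8.465, Beta 13.423, Gamma 4.320, Delta 5.424, Epsilon 4.368.
Rounding to the nearest integer gives 8, 13, 4, 5, 4 = 34 seats, so the divisor must be adjusted.
With modified divisor 5920: modified quotas Alpha 8.548, Beta 13.554, Gamma 4.362, Delta 5.477, Epsilon 4.411.
Rounding to the nearest integer: Alpha 9, Beta 14, Gamma 4, Delta 5, Epsilon 4 (total 36).

Alpha 9, Beta 14, Gamma 4, Delta 5, Epsilon 4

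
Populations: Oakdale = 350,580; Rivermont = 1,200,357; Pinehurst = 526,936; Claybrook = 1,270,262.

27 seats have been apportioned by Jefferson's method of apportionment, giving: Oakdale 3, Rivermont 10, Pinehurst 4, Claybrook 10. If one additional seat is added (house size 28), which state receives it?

Claybrook

Priority for the next seat is population ÷ (current seats + 1).
Priorities: Oakdale 87645.000, Rivermont 109123.364, Pinehurst 105387.200, Claybrook 115478.364.
Highest priority: Claybrook.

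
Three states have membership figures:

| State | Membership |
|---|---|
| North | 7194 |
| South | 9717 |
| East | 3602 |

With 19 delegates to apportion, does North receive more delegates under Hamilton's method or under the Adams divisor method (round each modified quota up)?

Hamilton

Hamilton: North 7, South 9, East 3.
Adams: North 6, South 9, East 4.
North gets 7 under Hamilton and 6 under Adams.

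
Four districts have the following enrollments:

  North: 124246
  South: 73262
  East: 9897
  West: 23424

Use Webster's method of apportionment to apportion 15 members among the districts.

Standard divisor 230829/15 ≈ 15388.6; standard quotas: North 8.074, South 4.761, East 0.643, West 1.522.
Rounding to the nearest integer gives 8, 5, 1, 2 = 16 seats, so the divisor must be adjusted.
With modified divisor 15900: modified quotas North 7.814, South 4.608, East 0.622, West 1.473.
Rounding to the nearest integer: North 8, South 5, East 1, West 1 (total 15).

North=8, South=5, East=1, West=1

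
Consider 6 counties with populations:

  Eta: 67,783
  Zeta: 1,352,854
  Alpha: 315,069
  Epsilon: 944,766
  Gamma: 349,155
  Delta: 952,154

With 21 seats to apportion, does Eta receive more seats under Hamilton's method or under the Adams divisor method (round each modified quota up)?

Hamilton: Eta 0, Zeta 7, Alpha 2, Epsilon 5, Gamma 2, Delta 5.
Adams: Eta 1, Zeta 6, Alpha 2, Epsilon 5, Gamma 2, Delta 5.
Eta gets 0 under Hamilton and 1 under Adams.

Adams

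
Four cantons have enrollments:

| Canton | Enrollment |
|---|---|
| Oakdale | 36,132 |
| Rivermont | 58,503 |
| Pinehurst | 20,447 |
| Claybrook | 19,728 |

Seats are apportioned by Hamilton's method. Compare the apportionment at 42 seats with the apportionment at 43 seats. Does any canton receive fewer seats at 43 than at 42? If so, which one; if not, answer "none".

Pinehurst

At 42 seats: Oakdale 11, Rivermont 18, Pinehurst 7, Claybrook 6.
At 43 seats: Oakdale 12, Rivermont 19, Pinehurst 6, Claybrook 6.
Pinehurst drops from 7 to 6.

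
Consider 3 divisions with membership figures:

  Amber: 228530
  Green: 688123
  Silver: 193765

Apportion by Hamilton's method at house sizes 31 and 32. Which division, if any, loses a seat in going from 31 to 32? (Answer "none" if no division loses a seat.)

At 31 seats: Amber 6, Green 19, Silver 6.
At 32 seats: Amber 7, Green 20, Silver 5.
Silver drops from 6 to 5.

Silver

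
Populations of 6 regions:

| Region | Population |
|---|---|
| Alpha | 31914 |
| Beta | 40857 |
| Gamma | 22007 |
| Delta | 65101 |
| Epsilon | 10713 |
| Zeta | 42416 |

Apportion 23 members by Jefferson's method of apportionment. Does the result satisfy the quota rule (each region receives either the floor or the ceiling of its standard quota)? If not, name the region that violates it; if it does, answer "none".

Standard quotas: Alpha 3.446, Beta 4.412, Gamma 2.376, Delta 7.029, Epsilon 1.157, Zeta 4.580.
Jefferson allocation: Alpha 3, Beta 5, Gamma 2, Delta 7, Epsilon 1, Zeta 5.
Every allocation lies between the lower and upper quota.

none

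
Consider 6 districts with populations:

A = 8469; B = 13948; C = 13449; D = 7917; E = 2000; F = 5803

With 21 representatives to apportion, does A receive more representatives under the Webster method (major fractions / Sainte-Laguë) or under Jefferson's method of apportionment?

Jefferson

Webster: A 3, B 6, C 6, D 3, E 1, F 2.
Jefferson: A 4, B 6, C 6, D 3, E 0, F 2.
A gets 3 under Webster and 4 under Jefferson.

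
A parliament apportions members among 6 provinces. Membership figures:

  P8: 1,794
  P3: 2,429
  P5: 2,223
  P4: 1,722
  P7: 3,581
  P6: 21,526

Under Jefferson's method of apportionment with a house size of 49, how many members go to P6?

34

Standard divisor 33275/49 ≈ 679.082; standard quotas: P8 2.642, P3 3.577, P5 3.274, P4 2.536, P7 5.273, P6 31.699.
Rounding down gives 2, 3, 3, 2, 5, 31 = 46 seats, so the divisor must be adjusted.
With modified divisor 620: modified quotas P8 2.894, P3 3.918, P5 3.585, P4 2.777, P7 5.776, P6 34.719.
Rounding down: P8 2, P3 3, P5 3, P4 2, P7 5, P6 34 (total 49).
P6 receives 34.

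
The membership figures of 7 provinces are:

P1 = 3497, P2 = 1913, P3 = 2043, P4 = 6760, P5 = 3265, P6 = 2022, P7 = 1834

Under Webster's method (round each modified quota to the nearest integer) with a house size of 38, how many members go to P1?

Standard divisor 21334/38 ≈ 561.421; standard quotas: P1 6.229, P2 3.407, P3 3.639, P4 12.041, P5 5.816, P6 3.602, P7 3.267.
Rounding to the nearest integer gives P1 6, P2 3, P3 4, P4 12, P5 6, P6 4, P7 3 — total 38, matching the house size, so no adjustment is needed.
P1 receives 6.

6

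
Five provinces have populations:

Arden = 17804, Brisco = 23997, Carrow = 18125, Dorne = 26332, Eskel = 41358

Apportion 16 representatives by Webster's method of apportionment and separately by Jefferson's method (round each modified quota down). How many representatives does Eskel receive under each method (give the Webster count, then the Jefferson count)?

Webster: Arden 2, Brisco 3, Carrow 2, Dorne 4, Eskel 5.
Jefferson: Arden 2, Brisco 3, Carrow 2, Dorne 3, Eskel 6.
Eskel gets 5 under Webster and 6 under Jefferson.

5 and 6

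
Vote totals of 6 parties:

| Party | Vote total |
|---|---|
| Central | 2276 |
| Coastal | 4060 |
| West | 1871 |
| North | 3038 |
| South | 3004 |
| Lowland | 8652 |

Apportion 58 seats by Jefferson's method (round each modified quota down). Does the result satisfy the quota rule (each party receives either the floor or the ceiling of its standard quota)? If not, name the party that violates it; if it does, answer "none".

Lowland

Standard quotas: Central 5.764, Coastal 10.283, West 4.739, North 7.694, South 7.608, Lowland 21.912.
Jefferson allocation: Central 6, Coastal 10, West 4, North 8, South 7, Lowland 23.
Lowland has quota 21.912 (lower 21, upper 22) but receives 23 — outside the quota interval.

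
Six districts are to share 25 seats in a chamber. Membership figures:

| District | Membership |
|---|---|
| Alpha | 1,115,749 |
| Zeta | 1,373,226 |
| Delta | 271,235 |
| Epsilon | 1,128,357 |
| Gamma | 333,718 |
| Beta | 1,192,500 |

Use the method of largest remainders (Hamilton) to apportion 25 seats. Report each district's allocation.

Alpha 5, Zeta 6, Delta 1, Epsilon 5, Gamma 2, Beta 6

Standard divisor: 5414785 ÷ 25 ≈ 216591.4.
Standard quotas: Alpha 5.1514, Zeta 6.3402, Delta 1.2523, Epsilon 5.2096, Gamma 1.5408, Beta 5.5058.
Lower quotas: Alpha 5, Zeta 6, Delta 1, Epsilon 5, Gamma 1, Beta 5 (sum 23, leaving 2 seats).
Remainders in descending order: Gamma 0.5408, Beta 0.5058, Zeta 0.3402, Delta 0.2523, Epsilon 0.2096, Alpha 0.1514.
The surplus seats go to Gamma, Beta.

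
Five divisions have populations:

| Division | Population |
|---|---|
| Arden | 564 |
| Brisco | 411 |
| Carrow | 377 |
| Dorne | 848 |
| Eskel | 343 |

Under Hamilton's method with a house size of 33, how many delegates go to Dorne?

Standard divisor: 2543 ÷ 33 ≈ 77.061.
Standard quotas: Arden 7.319, Brisco 5.333, Carrow 4.892, Dorne 11.004, Eskel 4.451.
Lower quotas: Arden 7, Brisco 5, Carrow 4, Dorne 11, Eskel 4 (sum 31, leaving 2 seats).
Remainders in descending order: Carrow 0.892, Eskel 0.451, Brisco 0.333, Arden 0.319, Dorne 0.004.
Largest remainders: Carrow, Eskel receive the extra seats.
Dorne receives 11.

11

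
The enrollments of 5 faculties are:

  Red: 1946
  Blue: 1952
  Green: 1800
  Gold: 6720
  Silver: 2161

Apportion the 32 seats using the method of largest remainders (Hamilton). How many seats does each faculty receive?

Total 14579; standard divisor 14579/32 ≈ 455.594.
Standard quotas: Red 4.2713, Blue 4.2845, Green 3.9509, Gold 14.7500, Silver 4.7433.
Lower quotas: Red 4, Blue 4, Green 3, Gold 14, Silver 4 (sum 29, leaving 3 seats).
Remainders in descending order: Green 0.9509, Gold 0.7500, Silver 0.7433, Blue 0.2845, Red 0.2713.
The surplus seats go to Green, Gold, Silver.

Red=4; Blue=4; Green=4; Gold=15; Silver=5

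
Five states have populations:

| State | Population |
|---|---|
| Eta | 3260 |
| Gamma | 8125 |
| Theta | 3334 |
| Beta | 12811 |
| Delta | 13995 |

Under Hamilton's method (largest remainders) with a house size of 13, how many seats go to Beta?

4

Standard divisor: 41525 ÷ 13 ≈ 3194.231.
Standard quotas: Eta 1.0206, Gamma 2.5436, Theta 1.0438, Beta 4.0107, Delta 4.3813.
Lower quotas: Eta 1, Gamma 2, Theta 1, Beta 4, Delta 4 (sum 12, leaving 1 seat).
Remainders in descending order: Gamma 0.5436, Delta 0.3813, Theta 0.0438, Eta 0.0206, Beta 0.0107.
Largest remainder: Gamma receives the extra seat.
Beta receives 4.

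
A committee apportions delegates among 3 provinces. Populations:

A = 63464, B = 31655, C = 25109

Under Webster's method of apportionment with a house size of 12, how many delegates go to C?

Standard divisor 120228/12 ≈ 10019; standard quotas: A 6.334, B 3.159, C 2.506.
Rounding to the nearest integer gives A 6, B 3, C 3 — total 12, matching the house size, so no adjustment is needed.
C receives 3.

3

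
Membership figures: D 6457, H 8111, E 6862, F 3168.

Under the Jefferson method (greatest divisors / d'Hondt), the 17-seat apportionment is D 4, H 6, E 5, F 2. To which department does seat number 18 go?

D

Priority for the next seat is population ÷ (current seats + 1).
Priorities: D 1291.400, H 1158.714, E 1143.667, F 1056.000.
Highest priority: D.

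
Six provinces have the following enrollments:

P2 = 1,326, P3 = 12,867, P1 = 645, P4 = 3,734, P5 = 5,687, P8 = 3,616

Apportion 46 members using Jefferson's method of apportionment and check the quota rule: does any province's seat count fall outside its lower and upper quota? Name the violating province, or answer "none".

none

Standard quotas: P2 2.188, P3 21.233, P1 1.064, P4 6.162, P5 9.385, P8 5.967.
Jefferson allocation: P2 2, P3 22, P1 1, P4 6, P5 9, P8 6.
Every allocation lies between the lower and upper quota.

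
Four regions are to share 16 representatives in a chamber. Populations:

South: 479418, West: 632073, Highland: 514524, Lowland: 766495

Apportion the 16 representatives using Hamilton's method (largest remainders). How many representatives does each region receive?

South 3, West 4, Highland 4, Lowland 5

Total 2392510; standard divisor 2392510/16 ≈ 149531.875.
Standard quotas: South 3.2061, West 4.2270, Highland 3.4409, Lowland 5.1260.
Lower quotas: South 3, West 4, Highland 3, Lowland 5 (sum 15, leaving 1 seat).
Remainders in descending order: Highland 0.4409, West 0.2270, South 0.2061, Lowland 0.1260.
The surplus seat goes to Highland.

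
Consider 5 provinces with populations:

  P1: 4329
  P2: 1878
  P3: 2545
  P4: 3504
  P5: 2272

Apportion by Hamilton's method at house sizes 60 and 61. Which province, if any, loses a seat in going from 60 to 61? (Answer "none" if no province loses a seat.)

At 60 seats: P1 18, P2 8, P3 11, P4 14, P5 9.
At 61 seats: P1 18, P2 8, P3 11, P4 15, P5 9.
No province's allocation decreased.

none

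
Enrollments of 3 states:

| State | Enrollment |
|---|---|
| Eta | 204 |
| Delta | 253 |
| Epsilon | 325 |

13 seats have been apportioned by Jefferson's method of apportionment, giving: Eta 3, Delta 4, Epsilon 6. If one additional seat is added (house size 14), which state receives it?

Eta

Priority for the next seat is population ÷ (current seats + 1).
Priorities: Eta 51.000, Delta 50.600, Epsilon 46.429.
Highest priority: Eta.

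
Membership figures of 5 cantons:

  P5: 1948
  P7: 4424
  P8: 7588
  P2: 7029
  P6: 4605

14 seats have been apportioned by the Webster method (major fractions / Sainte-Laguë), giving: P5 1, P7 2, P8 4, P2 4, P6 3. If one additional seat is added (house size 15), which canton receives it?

P7

Priority for the next seat is population ÷ (current seats + 0.5).
Priorities: P5 1298.667, P7 1769.600, P8 1686.222, P2 1562.000, P6 1315.714.
Highest priority: P7.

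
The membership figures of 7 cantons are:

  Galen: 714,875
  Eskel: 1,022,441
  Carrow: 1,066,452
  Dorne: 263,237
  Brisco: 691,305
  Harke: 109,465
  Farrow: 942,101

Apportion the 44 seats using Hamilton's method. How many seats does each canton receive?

Standard divisor: 4809876 ÷ 44 ≈ 109315.364.
Standard quotas: Galen 6.5396, Eskel 9.3531, Carrow 9.7557, Dorne 2.4081, Brisco 6.3240, Harke 1.0014, Farrow 8.6182.
Lower quotas: Galen 6, Eskel 9, Carrow 9, Dorne 2, Brisco 6, Harke 1, Farrow 8 (sum 41, leaving 3 seats).
Remainders in descending order: Carrow 0.7557, Farrow 0.6182, Galen 0.5396, Dorne 0.4081, Eskel 0.3531, Brisco 0.3240, Harke 0.0014.
The surplus seats go to Carrow, Farrow, Galen.

Galen 7, Eskel 9, Carrow 10, Dorne 2, Brisco 6, Harke 1, Farrow 9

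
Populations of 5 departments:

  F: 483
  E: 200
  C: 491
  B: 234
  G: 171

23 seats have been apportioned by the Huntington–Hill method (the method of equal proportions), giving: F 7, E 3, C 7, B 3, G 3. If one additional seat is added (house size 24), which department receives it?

Priority for the next seat is population ÷ (√(s·(s+1))).
Priorities: F 64.544, E 57.735, C 65.613, B 67.550, G 49.363.
Highest priority: B.

B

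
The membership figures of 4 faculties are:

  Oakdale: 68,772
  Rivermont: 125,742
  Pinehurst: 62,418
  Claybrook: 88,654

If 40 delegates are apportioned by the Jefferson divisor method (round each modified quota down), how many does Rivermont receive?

15

Standard divisor 345586/40 ≈ 8639.65; standard quotas: Oakdale 7.960, Rivermont 14.554, Pinehurst 7.225, Claybrook 10.261.
Rounding down gives 7, 14, 7, 10 = 38 seats, so the divisor must be adjusted.
With modified divisor 8200: modified quotas Oakdale 8.387, Rivermont 15.334, Pinehurst 7.612, Claybrook 10.811.
Rounding down: Oakdale 8, Rivermont 15, Pinehurst 7, Claybrook 10 (total 40).
Rivermont receives 15.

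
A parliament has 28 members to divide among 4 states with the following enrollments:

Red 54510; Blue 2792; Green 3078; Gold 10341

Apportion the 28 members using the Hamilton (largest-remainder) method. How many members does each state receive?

Red=22; Blue=1; Green=1; Gold=4

Total 70721; standard divisor 70721/28 ≈ 2525.75.
Standard quotas: Red 21.5817, Blue 1.1054, Green 1.2186, Gold 4.0942.
Lower quotas: Red 21, Blue 1, Green 1, Gold 4 (sum 27, leaving 1 seat).
Remainders in descending order: Red 0.5817, Green 0.2186, Blue 0.1054, Gold 0.0942.
The surplus seat goes to Red.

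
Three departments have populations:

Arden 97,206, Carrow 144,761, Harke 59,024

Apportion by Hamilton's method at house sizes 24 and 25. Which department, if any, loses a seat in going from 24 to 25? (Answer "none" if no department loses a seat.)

none

At 24 seats: Arden 8, Carrow 11, Harke 5.
At 25 seats: Arden 8, Carrow 12, Harke 5.
No department's allocation decreased.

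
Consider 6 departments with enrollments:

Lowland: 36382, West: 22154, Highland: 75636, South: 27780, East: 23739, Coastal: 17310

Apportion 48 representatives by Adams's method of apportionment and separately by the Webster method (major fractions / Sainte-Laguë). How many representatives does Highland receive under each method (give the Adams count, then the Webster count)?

Adams: Lowland 9, West 5, Highland 17, South 7, East 6, Coastal 4.
Webster: Lowland 9, West 5, Highland 18, South 6, East 6, Coastal 4.
Highland gets 17 under Adams and 18 under Webster.

17 and 18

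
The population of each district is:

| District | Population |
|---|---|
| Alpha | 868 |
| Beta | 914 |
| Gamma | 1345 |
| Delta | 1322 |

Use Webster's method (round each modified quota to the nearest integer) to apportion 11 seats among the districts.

Standard divisor 4449/11 ≈ 404.455; standard quotas: Alpha 2.146, Beta 2.260, Gamma 3.325, Delta 3.269.
Rounding to the nearest integer gives 2, 2, 3, 3 = 10 seats, so the divisor must be adjusted.
With modified divisor 380: modified quotas Alpha 2.284, Beta 2.405, Gamma 3.539, Delta 3.479.
Rounding to the nearest integer: Alpha 2, Beta 2, Gamma 4, Delta 3 (total 11).

Alpha 2; Beta 2; Gamma 4; Delta 3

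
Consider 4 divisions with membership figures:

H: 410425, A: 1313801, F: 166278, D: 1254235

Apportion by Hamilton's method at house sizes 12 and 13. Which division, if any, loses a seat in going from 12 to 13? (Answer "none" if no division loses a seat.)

none

At 12 seats: H 1, A 5, F 1, D 5.
At 13 seats: H 2, A 5, F 1, D 5.
No division's allocation decreased.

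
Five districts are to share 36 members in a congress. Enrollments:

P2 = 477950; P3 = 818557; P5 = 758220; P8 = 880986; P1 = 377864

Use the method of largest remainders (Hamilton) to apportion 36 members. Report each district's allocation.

P2 5; P3 9; P5 8; P8 10; P1 4

The standard divisor is 3313577/36 ≈ 92043.806.
Standard quotas: P2 5.1926, P3 8.8931, P5 8.2376, P8 9.5714, P1 4.1053.
Lower quotas: P2 5, P3 8, P5 8, P8 9, P1 4 (sum 34, leaving 2 seats).
Remainders in descending order: P3 0.8931, P8 0.5714, P5 0.2376, P2 0.1926, P1 0.1053.
Largest remainders: P3, P8 receive the extra seats.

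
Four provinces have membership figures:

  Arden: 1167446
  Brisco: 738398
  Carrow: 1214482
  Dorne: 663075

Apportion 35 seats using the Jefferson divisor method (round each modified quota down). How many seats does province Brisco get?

7

Standard divisor 3783401/35 ≈ 108097.171; standard quotas: Arden 10.800, Brisco 6.831, Carrow 11.235, Dorne 6.134.
Rounding down gives 10, 6, 11, 6 = 33 seats, so the divisor must be adjusted.
With modified divisor 103300: modified quotas Arden 11.302, Brisco 7.148, Carrow 11.757, Dorne 6.419.
Rounding down: Arden 11, Brisco 7, Carrow 11, Dorne 6 (total 35).
Brisco receives 7.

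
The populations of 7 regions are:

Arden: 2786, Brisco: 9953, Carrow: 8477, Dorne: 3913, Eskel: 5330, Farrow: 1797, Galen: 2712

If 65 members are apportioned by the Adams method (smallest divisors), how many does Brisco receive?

Standard divisor 34968/65 ≈ 537.969; standard quotas: Arden 5.179, Brisco 18.501, Carrow 15.757, Dorne 7.274, Eskel 9.908, Farrow 3.340, Galen 5.041.
Rounding up gives 6, 19, 16, 8, 10, 4, 6 = 69 seats, so the divisor must be adjusted.
With modified divisor 562: modified quotas Arden 4.957, Brisco 17.710, Carrow 15.084, Dorne 6.963, Eskel 9.484, Farrow 3.198, Galen 4.826.
Rounding up: Arden 5, Brisco 18, Carrow 16, Dorne 7, Eskel 10, Farrow 4, Galen 5 (total 65).
Brisco receives 18.

18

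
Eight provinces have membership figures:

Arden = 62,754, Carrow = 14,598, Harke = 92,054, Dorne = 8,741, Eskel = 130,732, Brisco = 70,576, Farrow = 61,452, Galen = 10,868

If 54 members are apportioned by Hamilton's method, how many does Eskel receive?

16

Standard divisor: 451775 ÷ 54 ≈ 8366.204.
Standard quotas: Arden 7.5009, Carrow 1.7449, Harke 11.0031, Dorne 1.0448, Eskel 15.6262, Brisco 8.4358, Farrow 7.3453, Galen 1.2990.
Lower quotas: Arden 7, Carrow 1, Harke 11, Dorne 1, Eskel 15, Brisco 8, Farrow 7, Galen 1 (sum 51, leaving 3 seats).
Remainders in descending order: Carrow 0.7449, Eskel 0.6262, Arden 0.5009, Brisco 0.4358, Farrow 0.3453, Galen 0.2990, Dorne 0.0448, Harke 0.0031.
The surplus seats go to Carrow, Eskel, Arden.
Eskel receives 16.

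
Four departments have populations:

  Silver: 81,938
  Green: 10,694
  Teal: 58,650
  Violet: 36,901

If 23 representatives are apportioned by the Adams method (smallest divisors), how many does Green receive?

Standard divisor 188183/23 ≈ 8181.87; standard quotas: Silver 10.015, Green 1.307, Teal 7.168, Violet 4.510.
Rounding up gives 11, 2, 8, 5 = 26 seats, so the divisor must be adjusted.
With modified divisor 9160: modified quotas Silver 8.945, Green 1.167, Teal 6.403, Violet 4.028.
Rounding up: Silver 9, Green 2, Teal 7, Violet 5 (total 23).
Green receives 2.

2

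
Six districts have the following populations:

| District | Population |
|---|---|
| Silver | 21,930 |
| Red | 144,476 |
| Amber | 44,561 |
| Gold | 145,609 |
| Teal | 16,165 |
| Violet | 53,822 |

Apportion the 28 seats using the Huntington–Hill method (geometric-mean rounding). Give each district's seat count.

With divisor 15428: modified quotas Silver 1.421, Red 9.365, Amber 2.888, Gold 9.438, Teal 1.048, Violet 3.489.
Geometric-mean thresholds: Silver √(1·2)=1.414, Red √(9·10)=9.487, Amber √(2·3)=2.449, Gold √(9·10)=9.487, Teal √(1·2)=1.414, Violet √(3·4)=3.464.
Each quota rounded against its threshold gives Silver 2, Red 9, Amber 3, Gold 9, Teal 1, Violet 4 (total 28).

Silver: 2; Red: 9; Amber: 3; Gold: 9; Teal: 1; Violet: 4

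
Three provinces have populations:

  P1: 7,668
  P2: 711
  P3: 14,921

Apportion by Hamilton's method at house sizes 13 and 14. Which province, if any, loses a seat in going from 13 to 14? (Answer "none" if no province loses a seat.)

P2

At 13 seats: P1 4, P2 1, P3 8.
At 14 seats: P1 5, P2 0, P3 9.
P2 drops from 1 to 0.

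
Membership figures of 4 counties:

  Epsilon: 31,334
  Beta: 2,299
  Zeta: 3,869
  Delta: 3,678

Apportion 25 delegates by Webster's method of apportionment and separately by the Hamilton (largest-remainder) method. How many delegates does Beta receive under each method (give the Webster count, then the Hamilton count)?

Webster: Epsilon 20, Beta 1, Zeta 2, Delta 2.
Hamilton: Epsilon 19, Beta 2, Zeta 2, Delta 2.
Beta gets 1 under Webster and 2 under Hamilton.

1 and 2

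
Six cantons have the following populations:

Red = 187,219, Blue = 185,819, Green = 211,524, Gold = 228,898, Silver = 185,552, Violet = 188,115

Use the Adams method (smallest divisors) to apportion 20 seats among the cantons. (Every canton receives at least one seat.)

Red 3, Blue 3, Green 4, Gold 4, Silver 3, Violet 3

Standard divisor 1187127/20 ≈ 59356.35; standard quotas: Red 3.154, Blue 3.131, Green 3.564, Gold 3.856, Silver 3.126, Violet 3.169.
Rounding up gives 4, 4, 4, 4, 4, 4 = 24 seats, so the divisor must be adjusted.
With modified divisor 66600: modified quotas Red 2.811, Blue 2.790, Green 3.176, Gold 3.437, Silver 2.786, Violet 2.825.
Rounding up: Red 3, Blue 3, Green 4, Gold 4, Silver 3, Violet 3 (total 20).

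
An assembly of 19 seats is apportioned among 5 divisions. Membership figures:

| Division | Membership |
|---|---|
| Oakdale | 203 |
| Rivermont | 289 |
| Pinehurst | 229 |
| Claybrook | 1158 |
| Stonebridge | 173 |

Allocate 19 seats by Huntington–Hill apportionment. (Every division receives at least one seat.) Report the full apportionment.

With divisor 114: modified quotas Oakdale 1.781, Rivermont 2.535, Pinehurst 2.009, Claybrook 10.158, Stonebridge 1.518.
Geometric-mean thresholds: Oakdale √(1·2)=1.414, Rivermont √(2·3)=2.449, Pinehurst √(2·3)=2.449, Claybrook √(10·11)=10.488, Stonebridge √(1·2)=1.414.
Each quota rounded against its threshold gives Oakdale 2, Rivermont 3, Pinehurst 2, Claybrook 10, Stonebridge 2 (total 19).

Oakdale=2, Rivermont=3, Pinehurst=2, Claybrook=10, Stonebridge=2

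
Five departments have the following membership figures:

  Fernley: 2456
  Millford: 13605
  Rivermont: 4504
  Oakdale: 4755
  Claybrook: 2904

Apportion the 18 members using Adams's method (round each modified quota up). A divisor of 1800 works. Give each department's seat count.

With modified divisor 1800: modified quotas Fernley 1.364, Millford 7.558, Rivermont 2.502, Oakdale 2.642, Claybrook 1.613.
Rounding up: Fernley 2, Millford 8, Rivermont 3, Oakdale 3, Claybrook 2 (total 18).

Fernley: 2, Millford: 8, Rivermont: 3, Oakdale: 3, Claybrook: 2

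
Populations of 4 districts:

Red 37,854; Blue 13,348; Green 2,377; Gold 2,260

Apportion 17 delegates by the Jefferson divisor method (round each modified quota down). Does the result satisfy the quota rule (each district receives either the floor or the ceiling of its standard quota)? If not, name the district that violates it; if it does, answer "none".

Standard quotas: Red 11.525, Blue 4.064, Green 0.724, Gold 0.688.
Jefferson allocation: Red 13, Blue 4, Green 0, Gold 0.
Red has quota 11.525 (lower 11, upper 12) but receives 13 — outside the quota interval.

Red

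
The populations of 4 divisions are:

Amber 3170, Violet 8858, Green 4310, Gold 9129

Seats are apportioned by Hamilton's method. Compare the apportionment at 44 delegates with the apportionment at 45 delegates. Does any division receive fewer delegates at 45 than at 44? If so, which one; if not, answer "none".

At 44 seats: Amber 6, Violet 15, Green 7, Gold 16.
At 45 seats: Amber 5, Violet 16, Green 8, Gold 16.
Amber drops from 6 to 5.

Amber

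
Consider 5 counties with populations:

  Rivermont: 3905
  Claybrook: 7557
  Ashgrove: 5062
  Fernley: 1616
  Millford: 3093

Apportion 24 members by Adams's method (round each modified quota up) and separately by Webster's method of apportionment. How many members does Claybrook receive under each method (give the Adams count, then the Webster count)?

Adams: Rivermont 4, Claybrook 8, Ashgrove 6, Fernley 2, Millford 4.
Webster: Rivermont 4, Claybrook 9, Ashgrove 6, Fernley 2, Millford 3.
Claybrook gets 8 under Adams and 9 under Webster.

8 and 9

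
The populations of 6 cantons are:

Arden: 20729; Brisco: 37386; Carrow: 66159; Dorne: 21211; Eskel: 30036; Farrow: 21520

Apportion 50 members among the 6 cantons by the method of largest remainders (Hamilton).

Arden: 5, Brisco: 10, Carrow: 17, Dorne: 5, Eskel: 8, Farrow: 5

The standard divisor is 197041/50 ≈ 3940.82.
Standard quotas: Arden 5.2601, Brisco 9.4869, Carrow 16.7881, Dorne 5.3824, Eskel 7.6218, Farrow 5.4608.
Lower quotas: Arden 5, Brisco 9, Carrow 16, Dorne 5, Eskel 7, Farrow 5 (sum 47, leaving 3 seats).
Remainders in descending order: Carrow 0.7881, Eskel 0.6218, Brisco 0.4869, Farrow 0.4608, Dorne 0.3824, Arden 0.2601.
Largest remainders: Carrow, Eskel, Brisco receive the extra seats.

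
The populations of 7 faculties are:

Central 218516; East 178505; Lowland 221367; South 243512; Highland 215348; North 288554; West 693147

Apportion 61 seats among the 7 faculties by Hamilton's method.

Central: 6, East: 5, Lowland: 7, South: 7, Highland: 6, North: 9, West: 21

Total 2058949; standard divisor 2058949/61 ≈ 33753.262.
Standard quotas: Central 6.4739, East 5.2885, Lowland 6.5584, South 7.2145, Highland 6.3801, North 8.5489, West 20.5357.
Lower quotas: Central 6, East 5, Lowland 6, South 7, Highland 6, North 8, West 20 (sum 58, leaving 3 seats).
Remainders in descending order: Lowland 0.5584, North 0.5489, West 0.5357, Central 0.4739, Highland 0.3801, East 0.2885, South 0.2145.
Largest remainders: Lowland, North, West receive the extra seats.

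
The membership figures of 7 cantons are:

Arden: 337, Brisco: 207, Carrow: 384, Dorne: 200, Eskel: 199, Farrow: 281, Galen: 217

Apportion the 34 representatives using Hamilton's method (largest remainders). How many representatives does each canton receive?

Total 1825; standard divisor 1825/34 ≈ 53.676.
Standard quotas: Arden 6.278, Brisco 3.856, Carrow 7.154, Dorne 3.726, Eskel 3.707, Farrow 5.235, Galen 4.043.
Lower quotas: Arden 6, Brisco 3, Carrow 7, Dorne 3, Eskel 3, Farrow 5, Galen 4 (sum 31, leaving 3 seats).
Remainders in descending order: Brisco 0.856, Dorne 0.726, Eskel 0.707, Arden 0.278, Farrow 0.235, Carrow 0.154, Galen 0.043.
Largest remainders: Brisco, Dorne, Eskel receive the extra seats.

Arden 6, Brisco 4, Carrow 7, Dorne 4, Eskel 4, Farrow 5, Galen 4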